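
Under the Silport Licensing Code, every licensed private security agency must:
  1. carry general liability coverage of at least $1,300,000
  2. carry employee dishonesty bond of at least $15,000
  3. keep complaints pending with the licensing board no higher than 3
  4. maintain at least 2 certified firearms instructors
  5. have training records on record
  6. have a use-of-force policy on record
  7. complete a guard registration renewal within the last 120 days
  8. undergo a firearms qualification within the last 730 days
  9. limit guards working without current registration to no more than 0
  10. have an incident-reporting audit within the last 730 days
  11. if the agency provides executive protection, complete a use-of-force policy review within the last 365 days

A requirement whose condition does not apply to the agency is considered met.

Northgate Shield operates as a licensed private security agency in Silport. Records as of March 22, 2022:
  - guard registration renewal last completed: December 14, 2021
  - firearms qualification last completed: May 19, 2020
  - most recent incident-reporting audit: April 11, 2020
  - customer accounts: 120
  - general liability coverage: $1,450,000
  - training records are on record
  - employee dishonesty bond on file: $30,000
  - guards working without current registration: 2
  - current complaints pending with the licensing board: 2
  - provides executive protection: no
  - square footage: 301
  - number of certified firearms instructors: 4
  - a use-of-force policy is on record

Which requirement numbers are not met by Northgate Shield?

1. general liability coverage $1,450,000 ≥ $1,300,000 → met
2. employee dishonesty bond $30,000 ≥ $15,000 → met
3. complaints pending with the licensing board 2 ≤ 3 → met
4. certified firearms instructors 4 ≥ 2 → met
5. training records present → met
6. use-of-force policy present → met
7. guard registration renewal 98 days ago vs limit 120 → met
8. firearms qualification 672 days ago vs limit 730 → met
9. guards working without current registration 2 > 0 → not met
10. incident-reporting audit 710 days ago vs limit 730 → met
11. condition 'provides executive protection' does not hold → requirement n/a → met
Not met: 9

9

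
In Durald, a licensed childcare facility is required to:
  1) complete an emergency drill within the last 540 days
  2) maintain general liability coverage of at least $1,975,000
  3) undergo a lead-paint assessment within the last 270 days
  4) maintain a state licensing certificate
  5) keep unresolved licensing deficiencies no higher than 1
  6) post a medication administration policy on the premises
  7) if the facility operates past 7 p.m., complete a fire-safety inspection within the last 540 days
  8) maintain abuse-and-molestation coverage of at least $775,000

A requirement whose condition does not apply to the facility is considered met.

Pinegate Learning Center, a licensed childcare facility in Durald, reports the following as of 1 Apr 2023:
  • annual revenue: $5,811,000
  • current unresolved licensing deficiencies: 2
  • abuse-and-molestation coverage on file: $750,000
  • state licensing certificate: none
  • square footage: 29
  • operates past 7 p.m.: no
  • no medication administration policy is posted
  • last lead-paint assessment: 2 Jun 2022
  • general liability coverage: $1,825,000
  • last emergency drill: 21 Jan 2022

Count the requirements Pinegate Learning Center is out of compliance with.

1. emergency drill 435 days ago vs limit 540 → met
2. general liability coverage $1,825,000 < $1,975,000 → not met
3. lead-paint assessment 303 days ago vs limit 270 → not met
4. state licensing certificate absent → not met
5. unresolved licensing deficiencies 2 > 1 → not met
6. medication administration policy absent → not met
7. condition 'operates past 7 p.m.' does not hold → requirement n/a → met
8. abuse-and-molestation coverage $750,000 < $775,000 → not met
Not met: 6 of 8

6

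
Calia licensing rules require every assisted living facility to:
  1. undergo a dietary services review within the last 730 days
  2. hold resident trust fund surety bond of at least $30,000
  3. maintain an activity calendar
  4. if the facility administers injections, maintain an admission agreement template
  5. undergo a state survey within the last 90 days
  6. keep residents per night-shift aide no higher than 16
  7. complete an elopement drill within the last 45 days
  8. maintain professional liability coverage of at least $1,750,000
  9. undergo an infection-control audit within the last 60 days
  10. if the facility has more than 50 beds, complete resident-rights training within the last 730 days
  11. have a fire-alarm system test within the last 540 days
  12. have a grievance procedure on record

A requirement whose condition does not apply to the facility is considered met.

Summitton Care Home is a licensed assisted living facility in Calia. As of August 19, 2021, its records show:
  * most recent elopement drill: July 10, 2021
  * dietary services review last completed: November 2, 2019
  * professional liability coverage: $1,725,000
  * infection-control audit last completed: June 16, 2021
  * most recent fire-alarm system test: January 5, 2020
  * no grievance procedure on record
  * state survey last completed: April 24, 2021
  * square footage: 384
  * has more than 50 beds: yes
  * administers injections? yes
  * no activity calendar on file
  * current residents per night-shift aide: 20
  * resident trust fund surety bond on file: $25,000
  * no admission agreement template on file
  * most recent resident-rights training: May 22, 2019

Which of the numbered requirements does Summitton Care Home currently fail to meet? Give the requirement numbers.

2, 3, 4, 5, 6, 8, 9, 10, 11, 12

1. dietary services review 656 days ago vs limit 730 → met
2. resident trust fund surety bond $25,000 < $30,000 → not met
3. activity calendar absent → not met
4. condition 'administers injections' holds; admission agreement template absent → not met
5. state survey 117 days ago vs limit 90 → not met
6. residents per night-shift aide 20 > 16 → not met
7. elopement drill 40 days ago vs limit 45 → met
8. professional liability coverage $1,725,000 < $1,750,000 → not met
9. infection-control audit 64 days ago vs limit 60 → not met
10. condition 'has more than 50 beds' holds; resident-rights training 820 days ago vs limit 730 → not met
11. fire-alarm system test 592 days ago vs limit 540 → not met
12. grievance procedure absent → not met
Not met: 2, 3, 4, 5, 6, 8, 9, 10, 11, 12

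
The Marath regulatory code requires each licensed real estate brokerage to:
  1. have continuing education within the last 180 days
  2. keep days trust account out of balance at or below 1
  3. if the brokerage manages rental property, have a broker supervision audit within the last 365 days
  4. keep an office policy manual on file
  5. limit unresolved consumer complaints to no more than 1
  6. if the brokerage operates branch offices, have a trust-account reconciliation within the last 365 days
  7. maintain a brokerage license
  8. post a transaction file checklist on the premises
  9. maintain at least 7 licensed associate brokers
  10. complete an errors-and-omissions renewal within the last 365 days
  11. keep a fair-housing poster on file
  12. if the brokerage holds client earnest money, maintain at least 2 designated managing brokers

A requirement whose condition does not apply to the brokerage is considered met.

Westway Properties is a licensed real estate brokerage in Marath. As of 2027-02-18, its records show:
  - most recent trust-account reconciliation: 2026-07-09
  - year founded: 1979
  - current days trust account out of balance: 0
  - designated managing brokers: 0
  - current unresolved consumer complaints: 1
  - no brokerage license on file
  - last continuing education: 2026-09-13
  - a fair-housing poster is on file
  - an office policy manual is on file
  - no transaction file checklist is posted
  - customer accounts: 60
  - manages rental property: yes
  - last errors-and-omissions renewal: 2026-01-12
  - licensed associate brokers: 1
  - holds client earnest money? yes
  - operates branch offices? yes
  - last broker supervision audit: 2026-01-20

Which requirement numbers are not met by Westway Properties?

3, 7, 8, 9, 10, 12

1. continuing education 158 days ago vs limit 180 → met
2. days trust account out of balance 0 ≤ 1 → met
3. condition 'manages rental property' holds; broker supervision audit 394 days ago vs limit 365 → not met
4. office policy manual present → met
5. unresolved consumer complaints 1 ≤ 1 → met
6. condition 'operates branch offices' holds; trust-account reconciliation 224 days ago vs limit 365 → met
7. brokerage license absent → not met
8. transaction file checklist absent → not met
9. licensed associate brokers 1 < 7 → not met
10. errors-and-omissions renewal 402 days ago vs limit 365 → not met
11. fair-housing poster present → met
12. condition 'holds client earnest money' holds; designated managing brokers 0 < 2 → not met
Not met: 3, 7, 8, 9, 10, 12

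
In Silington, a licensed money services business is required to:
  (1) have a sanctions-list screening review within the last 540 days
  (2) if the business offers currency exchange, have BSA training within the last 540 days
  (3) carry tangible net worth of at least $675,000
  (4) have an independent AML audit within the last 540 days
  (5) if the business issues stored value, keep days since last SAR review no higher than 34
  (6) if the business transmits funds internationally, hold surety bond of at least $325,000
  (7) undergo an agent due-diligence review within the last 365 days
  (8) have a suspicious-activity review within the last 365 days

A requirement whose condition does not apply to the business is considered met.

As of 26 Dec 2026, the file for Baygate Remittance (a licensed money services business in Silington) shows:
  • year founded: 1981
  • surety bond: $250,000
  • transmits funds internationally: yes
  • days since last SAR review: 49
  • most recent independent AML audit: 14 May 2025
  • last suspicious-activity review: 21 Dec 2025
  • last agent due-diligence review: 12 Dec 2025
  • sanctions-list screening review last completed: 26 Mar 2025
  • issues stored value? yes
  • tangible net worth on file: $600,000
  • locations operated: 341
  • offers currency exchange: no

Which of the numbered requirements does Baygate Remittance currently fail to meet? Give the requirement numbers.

1, 3, 4, 5, 6, 7, 8

1. sanctions-list screening review 640 days ago vs limit 540 → not met
2. condition 'offers currency exchange' does not hold → requirement n/a → met
3. tangible net worth $600,000 < $675,000 → not met
4. independent AML audit 591 days ago vs limit 540 → not met
5. condition 'issues stored value' holds; days since last SAR review 49 > 34 → not met
6. condition 'transmits funds internationally' holds; surety bond $250,000 < $325,000 → not met
7. agent due-diligence review 379 days ago vs limit 365 → not met
8. suspicious-activity review 370 days ago vs limit 365 → not met
Not met: 1, 3, 4, 5, 6, 7, 8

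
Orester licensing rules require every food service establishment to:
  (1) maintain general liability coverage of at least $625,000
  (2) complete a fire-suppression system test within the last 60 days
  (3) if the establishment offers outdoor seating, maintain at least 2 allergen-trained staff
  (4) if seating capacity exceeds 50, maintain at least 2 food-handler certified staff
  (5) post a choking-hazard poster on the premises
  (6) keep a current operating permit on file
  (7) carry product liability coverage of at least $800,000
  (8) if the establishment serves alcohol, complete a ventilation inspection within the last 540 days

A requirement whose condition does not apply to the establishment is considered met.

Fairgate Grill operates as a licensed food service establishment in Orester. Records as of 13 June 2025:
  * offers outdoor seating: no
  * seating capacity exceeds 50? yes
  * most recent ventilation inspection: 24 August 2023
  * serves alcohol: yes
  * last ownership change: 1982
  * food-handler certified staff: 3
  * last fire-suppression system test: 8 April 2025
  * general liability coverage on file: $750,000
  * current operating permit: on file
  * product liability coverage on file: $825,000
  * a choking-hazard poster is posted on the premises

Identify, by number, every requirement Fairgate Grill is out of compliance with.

2, 8

1. general liability coverage $750,000 ≥ $625,000 → met
2. fire-suppression system test 66 days ago vs limit 60 → not met
3. condition 'offers outdoor seating' does not hold → requirement n/a → met
4. condition 'seating capacity exceeds 50' holds; food-handler certified staff 3 ≥ 2 → met
5. choking-hazard poster present → met
6. current operating permit present → met
7. product liability coverage $825,000 ≥ $800,000 → met
8. condition 'serves alcohol' holds; ventilation inspection 659 days ago vs limit 540 → not met
Not met: 2, 8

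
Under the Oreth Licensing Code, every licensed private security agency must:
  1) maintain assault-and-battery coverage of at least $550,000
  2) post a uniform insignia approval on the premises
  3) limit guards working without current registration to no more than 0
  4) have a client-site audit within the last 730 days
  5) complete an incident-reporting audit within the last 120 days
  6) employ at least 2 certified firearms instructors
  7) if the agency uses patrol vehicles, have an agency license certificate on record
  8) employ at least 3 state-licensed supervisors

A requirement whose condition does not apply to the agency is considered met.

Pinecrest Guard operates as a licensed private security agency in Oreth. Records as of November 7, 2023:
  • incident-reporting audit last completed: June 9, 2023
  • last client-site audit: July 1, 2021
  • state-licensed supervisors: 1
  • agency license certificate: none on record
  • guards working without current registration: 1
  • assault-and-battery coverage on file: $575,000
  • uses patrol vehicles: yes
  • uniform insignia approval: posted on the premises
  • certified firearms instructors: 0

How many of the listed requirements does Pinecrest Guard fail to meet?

1. assault-and-battery coverage $575,000 ≥ $550,000 → met
2. uniform insignia approval present → met
3. guards working without current registration 1 > 0 → not met
4. client-site audit 859 days ago vs limit 730 → not met
5. incident-reporting audit 151 days ago vs limit 120 → not met
6. certified firearms instructors 0 < 2 → not met
7. condition 'uses patrol vehicles' holds; agency license certificate absent → not met
8. state-licensed supervisors 1 < 3 → not met
Not met: 6 of 8

6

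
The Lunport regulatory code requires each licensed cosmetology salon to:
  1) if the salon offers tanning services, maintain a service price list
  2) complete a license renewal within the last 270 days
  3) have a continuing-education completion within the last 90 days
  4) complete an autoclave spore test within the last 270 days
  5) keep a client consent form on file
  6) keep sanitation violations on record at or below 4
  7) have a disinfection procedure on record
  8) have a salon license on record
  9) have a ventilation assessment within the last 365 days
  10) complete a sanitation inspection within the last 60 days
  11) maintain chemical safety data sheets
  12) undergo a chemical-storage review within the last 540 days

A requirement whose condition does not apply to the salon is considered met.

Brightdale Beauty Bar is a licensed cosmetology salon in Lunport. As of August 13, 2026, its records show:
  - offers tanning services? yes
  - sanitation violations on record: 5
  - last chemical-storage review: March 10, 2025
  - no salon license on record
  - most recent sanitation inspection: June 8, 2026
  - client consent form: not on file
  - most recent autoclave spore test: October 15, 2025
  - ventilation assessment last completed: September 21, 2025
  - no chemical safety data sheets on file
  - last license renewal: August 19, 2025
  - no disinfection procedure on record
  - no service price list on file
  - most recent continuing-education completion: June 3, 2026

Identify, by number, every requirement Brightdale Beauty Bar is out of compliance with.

1, 2, 4, 5, 6, 7, 8, 10, 11

1. condition 'offers tanning services' holds; service price list absent → not met
2. license renewal 359 days ago vs limit 270 → not met
3. continuing-education completion 71 days ago vs limit 90 → met
4. autoclave spore test 302 days ago vs limit 270 → not met
5. client consent form absent → not met
6. sanitation violations on record 5 > 4 → not met
7. disinfection procedure absent → not met
8. salon license absent → not met
9. ventilation assessment 326 days ago vs limit 365 → met
10. sanitation inspection 66 days ago vs limit 60 → not met
11. chemical safety data sheets absent → not met
12. chemical-storage review 521 days ago vs limit 540 → met
Not met: 1, 2, 4, 5, 6, 7, 8, 10, 11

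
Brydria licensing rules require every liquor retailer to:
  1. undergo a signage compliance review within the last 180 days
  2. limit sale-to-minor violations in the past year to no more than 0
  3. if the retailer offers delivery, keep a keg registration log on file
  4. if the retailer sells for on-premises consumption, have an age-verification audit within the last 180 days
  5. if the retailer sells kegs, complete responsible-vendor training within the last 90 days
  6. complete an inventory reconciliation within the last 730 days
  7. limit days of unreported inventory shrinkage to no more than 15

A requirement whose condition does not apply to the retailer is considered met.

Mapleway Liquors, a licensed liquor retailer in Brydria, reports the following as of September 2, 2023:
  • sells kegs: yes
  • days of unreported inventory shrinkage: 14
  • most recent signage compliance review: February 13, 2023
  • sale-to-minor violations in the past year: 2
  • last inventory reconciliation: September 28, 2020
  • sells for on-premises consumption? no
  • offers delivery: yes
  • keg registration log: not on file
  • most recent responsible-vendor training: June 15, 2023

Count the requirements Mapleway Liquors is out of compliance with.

4

1. signage compliance review 201 days ago vs limit 180 → not met
2. sale-to-minor violations in the past year 2 > 0 → not met
3. condition 'offers delivery' holds; keg registration log absent → not met
4. condition 'sells for on-premises consumption' does not hold → requirement n/a → met
5. condition 'sells kegs' holds; responsible-vendor training 79 days ago vs limit 90 → met
6. inventory reconciliation 1069 days ago vs limit 730 → not met
7. days of unreported inventory shrinkage 14 ≤ 15 → met
Not met: 4 of 7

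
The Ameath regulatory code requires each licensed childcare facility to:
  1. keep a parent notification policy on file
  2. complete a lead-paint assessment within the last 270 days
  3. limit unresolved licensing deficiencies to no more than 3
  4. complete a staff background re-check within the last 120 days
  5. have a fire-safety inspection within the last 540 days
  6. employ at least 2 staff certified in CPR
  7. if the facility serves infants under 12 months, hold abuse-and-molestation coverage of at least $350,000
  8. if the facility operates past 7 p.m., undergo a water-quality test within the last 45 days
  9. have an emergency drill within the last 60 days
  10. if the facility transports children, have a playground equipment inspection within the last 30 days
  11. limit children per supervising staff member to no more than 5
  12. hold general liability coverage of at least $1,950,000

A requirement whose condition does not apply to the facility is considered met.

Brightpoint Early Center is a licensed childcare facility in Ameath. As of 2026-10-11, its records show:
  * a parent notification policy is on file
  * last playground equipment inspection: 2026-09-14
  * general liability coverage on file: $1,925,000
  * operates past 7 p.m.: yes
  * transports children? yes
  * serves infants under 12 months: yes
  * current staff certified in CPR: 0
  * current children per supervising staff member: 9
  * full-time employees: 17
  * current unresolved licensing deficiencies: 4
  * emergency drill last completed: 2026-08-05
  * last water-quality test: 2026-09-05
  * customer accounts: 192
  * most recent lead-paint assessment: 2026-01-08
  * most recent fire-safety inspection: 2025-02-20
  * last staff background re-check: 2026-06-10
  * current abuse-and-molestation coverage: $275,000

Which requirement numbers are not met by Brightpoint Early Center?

1. parent notification policy present → met
2. lead-paint assessment 276 days ago vs limit 270 → not met
3. unresolved licensing deficiencies 4 > 3 → not met
4. staff background re-check 123 days ago vs limit 120 → not met
5. fire-safety inspection 598 days ago vs limit 540 → not met
6. staff certified in CPR 0 < 2 → not met
7. condition 'serves infants under 12 months' holds; abuse-and-molestation coverage $275,000 < $350,000 → not met
8. condition 'operates past 7 p.m.' holds; water-quality test 36 days ago vs limit 45 → met
9. emergency drill 67 days ago vs limit 60 → not met
10. condition 'transports children' holds; playground equipment inspection 27 days ago vs limit 30 → met
11. children per supervising staff member 9 > 5 → not met
12. general liability coverage $1,925,000 < $1,950,000 → not met
Not met: 2, 3, 4, 5, 6, 7, 9, 11, 12

2, 3, 4, 5, 6, 7, 9, 11, 12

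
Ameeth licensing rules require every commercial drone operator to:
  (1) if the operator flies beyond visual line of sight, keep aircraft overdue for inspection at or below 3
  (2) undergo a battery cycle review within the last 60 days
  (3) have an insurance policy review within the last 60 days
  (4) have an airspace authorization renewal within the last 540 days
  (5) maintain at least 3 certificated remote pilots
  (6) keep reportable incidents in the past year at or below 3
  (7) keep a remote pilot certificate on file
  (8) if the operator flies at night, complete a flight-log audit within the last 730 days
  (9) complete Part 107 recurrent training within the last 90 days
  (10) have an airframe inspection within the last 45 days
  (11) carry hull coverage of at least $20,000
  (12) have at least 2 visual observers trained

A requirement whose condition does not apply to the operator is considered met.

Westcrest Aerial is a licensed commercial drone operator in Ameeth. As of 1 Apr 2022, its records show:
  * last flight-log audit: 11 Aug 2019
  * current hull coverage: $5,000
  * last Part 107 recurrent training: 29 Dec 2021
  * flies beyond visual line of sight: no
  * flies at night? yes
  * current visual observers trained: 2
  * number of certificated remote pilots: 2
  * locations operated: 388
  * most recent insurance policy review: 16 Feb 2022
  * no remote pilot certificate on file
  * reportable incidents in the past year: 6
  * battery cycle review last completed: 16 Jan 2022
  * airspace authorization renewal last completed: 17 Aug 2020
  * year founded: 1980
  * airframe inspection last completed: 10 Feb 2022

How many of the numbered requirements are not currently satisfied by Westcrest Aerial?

9

1. condition 'flies beyond visual line of sight' does not hold → requirement n/a → met
2. battery cycle review 75 days ago vs limit 60 → not met
3. insurance policy review 44 days ago vs limit 60 → met
4. airspace authorization renewal 592 days ago vs limit 540 → not met
5. certificated remote pilots 2 < 3 → not met
6. reportable incidents in the past year 6 > 3 → not met
7. remote pilot certificate absent → not met
8. condition 'flies at night' holds; flight-log audit 964 days ago vs limit 730 → not met
9. Part 107 recurrent training 93 days ago vs limit 90 → not met
10. airframe inspection 50 days ago vs limit 45 → not met
11. hull coverage $5,000 < $20,000 → not met
12. visual observers trained 2 ≥ 2 → met
Not met: 9 of 12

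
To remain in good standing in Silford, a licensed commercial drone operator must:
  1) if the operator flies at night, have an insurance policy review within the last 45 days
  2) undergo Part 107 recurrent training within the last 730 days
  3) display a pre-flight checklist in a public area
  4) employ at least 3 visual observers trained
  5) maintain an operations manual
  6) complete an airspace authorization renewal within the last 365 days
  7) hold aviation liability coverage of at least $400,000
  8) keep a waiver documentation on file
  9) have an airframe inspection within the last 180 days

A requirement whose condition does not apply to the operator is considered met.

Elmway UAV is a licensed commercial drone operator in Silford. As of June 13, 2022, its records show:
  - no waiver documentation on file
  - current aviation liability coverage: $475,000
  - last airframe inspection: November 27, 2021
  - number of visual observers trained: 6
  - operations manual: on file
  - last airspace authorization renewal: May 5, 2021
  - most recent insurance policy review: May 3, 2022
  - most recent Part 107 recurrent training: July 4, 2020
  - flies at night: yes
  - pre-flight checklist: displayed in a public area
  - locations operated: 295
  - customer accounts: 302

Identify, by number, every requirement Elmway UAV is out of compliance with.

1. condition 'flies at night' holds; insurance policy review 41 days ago vs limit 45 → met
2. Part 107 recurrent training 709 days ago vs limit 730 → met
3. pre-flight checklist present → met
4. visual observers trained 6 ≥ 3 → met
5. operations manual present → met
6. airspace authorization renewal 404 days ago vs limit 365 → not met
7. aviation liability coverage $475,000 ≥ $400,000 → met
8. waiver documentation absent → not met
9. airframe inspection 198 days ago vs limit 180 → not met
Not met: 6, 8, 9

6, 8, 9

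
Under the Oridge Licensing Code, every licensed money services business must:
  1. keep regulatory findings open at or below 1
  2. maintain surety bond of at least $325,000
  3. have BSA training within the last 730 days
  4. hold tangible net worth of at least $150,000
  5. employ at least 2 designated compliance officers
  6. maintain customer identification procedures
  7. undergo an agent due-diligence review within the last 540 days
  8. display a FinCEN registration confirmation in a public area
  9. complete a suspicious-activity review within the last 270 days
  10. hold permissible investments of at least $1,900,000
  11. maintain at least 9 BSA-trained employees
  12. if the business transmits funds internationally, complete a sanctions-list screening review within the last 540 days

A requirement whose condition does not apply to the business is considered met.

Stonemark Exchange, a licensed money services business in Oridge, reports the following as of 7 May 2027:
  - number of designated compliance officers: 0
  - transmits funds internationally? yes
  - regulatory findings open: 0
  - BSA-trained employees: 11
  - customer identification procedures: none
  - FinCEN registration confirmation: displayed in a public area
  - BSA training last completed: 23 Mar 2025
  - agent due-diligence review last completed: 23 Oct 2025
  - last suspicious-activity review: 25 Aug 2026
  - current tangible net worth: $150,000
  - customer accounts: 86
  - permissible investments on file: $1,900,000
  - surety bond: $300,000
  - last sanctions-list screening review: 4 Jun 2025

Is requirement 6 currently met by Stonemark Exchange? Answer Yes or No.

No

6. customer identification procedures absent → not met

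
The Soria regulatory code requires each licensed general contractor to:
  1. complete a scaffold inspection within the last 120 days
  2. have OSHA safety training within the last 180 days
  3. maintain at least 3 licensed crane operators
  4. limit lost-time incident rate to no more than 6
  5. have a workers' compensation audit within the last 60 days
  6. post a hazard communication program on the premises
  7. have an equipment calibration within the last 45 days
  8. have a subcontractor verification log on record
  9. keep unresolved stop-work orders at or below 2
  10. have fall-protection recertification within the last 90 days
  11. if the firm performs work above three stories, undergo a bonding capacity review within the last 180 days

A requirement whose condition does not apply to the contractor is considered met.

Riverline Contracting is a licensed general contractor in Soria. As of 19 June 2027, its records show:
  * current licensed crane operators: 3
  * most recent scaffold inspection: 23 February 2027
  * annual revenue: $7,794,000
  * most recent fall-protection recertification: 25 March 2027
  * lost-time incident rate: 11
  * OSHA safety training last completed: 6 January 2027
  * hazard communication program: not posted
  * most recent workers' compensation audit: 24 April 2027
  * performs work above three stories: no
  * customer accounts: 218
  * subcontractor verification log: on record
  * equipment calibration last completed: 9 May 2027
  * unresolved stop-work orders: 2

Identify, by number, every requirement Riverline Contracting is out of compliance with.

4, 6

1. scaffold inspection 116 days ago vs limit 120 → met
2. OSHA safety training 164 days ago vs limit 180 → met
3. licensed crane operators 3 ≥ 3 → met
4. lost-time incident rate 11 > 6 → not met
5. workers' compensation audit 56 days ago vs limit 60 → met
6. hazard communication program absent → not met
7. equipment calibration 41 days ago vs limit 45 → met
8. subcontractor verification log present → met
9. unresolved stop-work orders 2 ≤ 2 → met
10. fall-protection recertification 86 days ago vs limit 90 → met
11. condition 'performs work above three stories' does not hold → requirement n/a → met
Not met: 4, 6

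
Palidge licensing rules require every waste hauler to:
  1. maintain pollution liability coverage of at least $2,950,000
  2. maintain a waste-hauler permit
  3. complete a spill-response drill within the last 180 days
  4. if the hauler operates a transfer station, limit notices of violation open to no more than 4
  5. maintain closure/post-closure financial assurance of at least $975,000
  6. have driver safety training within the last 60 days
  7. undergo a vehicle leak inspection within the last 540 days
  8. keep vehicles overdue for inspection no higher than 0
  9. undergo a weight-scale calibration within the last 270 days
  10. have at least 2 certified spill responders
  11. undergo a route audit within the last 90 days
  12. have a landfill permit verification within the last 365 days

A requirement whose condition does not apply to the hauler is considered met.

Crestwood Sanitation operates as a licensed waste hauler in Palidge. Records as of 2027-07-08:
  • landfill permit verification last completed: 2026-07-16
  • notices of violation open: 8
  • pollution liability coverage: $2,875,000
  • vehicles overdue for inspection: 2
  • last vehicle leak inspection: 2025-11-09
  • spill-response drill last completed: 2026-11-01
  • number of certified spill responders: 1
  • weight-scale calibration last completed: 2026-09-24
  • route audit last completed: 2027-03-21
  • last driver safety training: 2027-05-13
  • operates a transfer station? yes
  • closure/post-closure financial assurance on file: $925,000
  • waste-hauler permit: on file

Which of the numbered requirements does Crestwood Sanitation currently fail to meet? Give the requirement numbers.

1, 3, 4, 5, 7, 8, 9, 10, 11

1. pollution liability coverage $2,875,000 < $2,950,000 → not met
2. waste-hauler permit present → met
3. spill-response drill 249 days ago vs limit 180 → not met
4. condition 'operates a transfer station' holds; notices of violation open 8 > 4 → not met
5. closure/post-closure financial assurance $925,000 < $975,000 → not met
6. driver safety training 56 days ago vs limit 60 → met
7. vehicle leak inspection 606 days ago vs limit 540 → not met
8. vehicles overdue for inspection 2 > 0 → not met
9. weight-scale calibration 287 days ago vs limit 270 → not met
10. certified spill responders 1 < 2 → not met
11. route audit 109 days ago vs limit 90 → not met
12. landfill permit verification 357 days ago vs limit 365 → met
Not met: 1, 3, 4, 5, 7, 8, 9, 10, 11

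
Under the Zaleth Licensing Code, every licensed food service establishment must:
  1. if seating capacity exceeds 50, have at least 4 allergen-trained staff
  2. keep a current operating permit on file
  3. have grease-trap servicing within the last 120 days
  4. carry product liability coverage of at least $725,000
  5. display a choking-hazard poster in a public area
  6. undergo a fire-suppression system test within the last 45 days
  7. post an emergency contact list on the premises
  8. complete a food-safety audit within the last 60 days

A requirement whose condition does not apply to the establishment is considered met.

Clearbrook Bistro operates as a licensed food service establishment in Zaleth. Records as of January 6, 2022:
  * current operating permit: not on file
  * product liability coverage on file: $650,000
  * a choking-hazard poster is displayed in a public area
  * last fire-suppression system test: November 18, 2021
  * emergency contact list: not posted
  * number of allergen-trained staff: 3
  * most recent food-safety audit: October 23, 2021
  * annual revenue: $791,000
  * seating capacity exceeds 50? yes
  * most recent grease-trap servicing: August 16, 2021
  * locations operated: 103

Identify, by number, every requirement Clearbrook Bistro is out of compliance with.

1. condition 'seating capacity exceeds 50' holds; allergen-trained staff 3 < 4 → not met
2. current operating permit absent → not met
3. grease-trap servicing 143 days ago vs limit 120 → not met
4. product liability coverage $650,000 < $725,000 → not met
5. choking-hazard poster present → met
6. fire-suppression system test 49 days ago vs limit 45 → not met
7. emergency contact list absent → not met
8. food-safety audit 75 days ago vs limit 60 → not met
Not met: 1, 2, 3, 4, 6, 7, 8

1, 2, 3, 4, 6, 7, 8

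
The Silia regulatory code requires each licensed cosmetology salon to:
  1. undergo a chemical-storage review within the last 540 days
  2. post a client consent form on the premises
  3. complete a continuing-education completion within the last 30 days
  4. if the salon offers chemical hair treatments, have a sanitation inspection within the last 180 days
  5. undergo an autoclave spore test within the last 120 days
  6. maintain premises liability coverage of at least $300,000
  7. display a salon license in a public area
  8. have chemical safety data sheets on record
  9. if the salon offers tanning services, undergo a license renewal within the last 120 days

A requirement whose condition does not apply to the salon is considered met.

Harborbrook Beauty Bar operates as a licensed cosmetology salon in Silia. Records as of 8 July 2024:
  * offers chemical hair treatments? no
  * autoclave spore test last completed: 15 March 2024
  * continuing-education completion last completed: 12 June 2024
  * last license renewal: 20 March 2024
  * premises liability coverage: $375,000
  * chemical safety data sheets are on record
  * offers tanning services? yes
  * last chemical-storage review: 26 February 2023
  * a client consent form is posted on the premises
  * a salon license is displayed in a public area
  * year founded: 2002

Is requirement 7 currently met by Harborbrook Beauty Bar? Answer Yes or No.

7. salon license present → met

Yes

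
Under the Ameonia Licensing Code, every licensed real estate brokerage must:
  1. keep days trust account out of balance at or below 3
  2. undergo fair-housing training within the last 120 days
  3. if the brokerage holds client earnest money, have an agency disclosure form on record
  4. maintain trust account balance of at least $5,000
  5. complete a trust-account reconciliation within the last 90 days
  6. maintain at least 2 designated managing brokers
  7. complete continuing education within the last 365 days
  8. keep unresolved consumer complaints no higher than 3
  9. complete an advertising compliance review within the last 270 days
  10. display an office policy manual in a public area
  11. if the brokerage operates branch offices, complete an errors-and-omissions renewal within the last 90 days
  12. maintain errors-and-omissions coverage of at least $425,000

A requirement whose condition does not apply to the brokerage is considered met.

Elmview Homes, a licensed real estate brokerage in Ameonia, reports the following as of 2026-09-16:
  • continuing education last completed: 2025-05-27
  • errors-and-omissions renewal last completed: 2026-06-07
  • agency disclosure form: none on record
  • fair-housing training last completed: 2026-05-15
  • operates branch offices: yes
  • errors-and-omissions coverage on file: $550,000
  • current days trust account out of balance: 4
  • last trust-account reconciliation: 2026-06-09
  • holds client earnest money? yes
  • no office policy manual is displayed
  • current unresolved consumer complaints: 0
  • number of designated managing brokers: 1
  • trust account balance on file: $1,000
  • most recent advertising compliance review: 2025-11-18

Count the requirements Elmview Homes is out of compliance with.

1. days trust account out of balance 4 > 3 → not met
2. fair-housing training 124 days ago vs limit 120 → not met
3. condition 'holds client earnest money' holds; agency disclosure form absent → not met
4. trust account balance $1,000 < $5,000 → not met
5. trust-account reconciliation 99 days ago vs limit 90 → not met
6. designated managing brokers 1 < 2 → not met
7. continuing education 477 days ago vs limit 365 → not met
8. unresolved consumer complaints 0 ≤ 3 → met
9. advertising compliance review 302 days ago vs limit 270 → not met
10. office policy manual absent → not met
11. condition 'operates branch offices' holds; errors-and-omissions renewal 101 days ago vs limit 90 → not met
12. errors-and-omissions coverage $550,000 ≥ $425,000 → met
Not met: 10 of 12

10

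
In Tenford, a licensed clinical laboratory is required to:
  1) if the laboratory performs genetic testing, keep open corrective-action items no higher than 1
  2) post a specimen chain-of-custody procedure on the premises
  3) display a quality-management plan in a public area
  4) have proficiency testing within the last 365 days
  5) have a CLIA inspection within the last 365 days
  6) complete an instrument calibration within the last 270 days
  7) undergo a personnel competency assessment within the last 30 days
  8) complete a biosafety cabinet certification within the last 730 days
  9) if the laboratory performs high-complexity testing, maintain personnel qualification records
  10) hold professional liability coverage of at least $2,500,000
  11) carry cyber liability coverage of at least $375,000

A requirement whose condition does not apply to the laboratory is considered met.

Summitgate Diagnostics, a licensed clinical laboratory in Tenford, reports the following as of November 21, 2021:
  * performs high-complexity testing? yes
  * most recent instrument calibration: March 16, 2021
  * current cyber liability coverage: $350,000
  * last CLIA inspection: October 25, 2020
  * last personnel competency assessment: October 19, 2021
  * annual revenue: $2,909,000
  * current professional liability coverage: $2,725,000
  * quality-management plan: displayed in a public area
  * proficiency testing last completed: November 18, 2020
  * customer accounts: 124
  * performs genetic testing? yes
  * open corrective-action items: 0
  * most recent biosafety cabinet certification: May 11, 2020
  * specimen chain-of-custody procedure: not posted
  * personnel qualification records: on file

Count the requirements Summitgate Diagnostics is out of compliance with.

5

1. condition 'performs genetic testing' holds; open corrective-action items 0 ≤ 1 → met
2. specimen chain-of-custody procedure absent → not met
3. quality-management plan present → met
4. proficiency testing 368 days ago vs limit 365 → not met
5. CLIA inspection 392 days ago vs limit 365 → not met
6. instrument calibration 250 days ago vs limit 270 → met
7. personnel competency assessment 33 days ago vs limit 30 → not met
8. biosafety cabinet certification 559 days ago vs limit 730 → met
9. condition 'performs high-complexity testing' holds; personnel qualification records present → met
10. professional liability coverage $2,725,000 ≥ $2,500,000 → met
11. cyber liability coverage $350,000 < $375,000 → not met
Not met: 5 of 11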